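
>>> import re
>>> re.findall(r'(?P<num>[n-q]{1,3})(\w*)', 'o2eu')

The pattern matches 1 to 3 of a character in [n-q] (captured as 'num'); then zero or more of a word character (captured).
Matches: at [0:4] match 'o2eu', groups = ('o', '2eu').
With 2 capturing groups, `findall` returns a 2-tuple per match.

[('o', '2eu')]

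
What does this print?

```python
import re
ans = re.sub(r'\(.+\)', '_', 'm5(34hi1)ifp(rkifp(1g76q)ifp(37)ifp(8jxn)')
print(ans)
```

Matches: at [2:41] → '(34hi1)ifp(rkifp(1g76q)ifp(37)ifp(8jxn)'.
Each match is replaced by '_'.

m5_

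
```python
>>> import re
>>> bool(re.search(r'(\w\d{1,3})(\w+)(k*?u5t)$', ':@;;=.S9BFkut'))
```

False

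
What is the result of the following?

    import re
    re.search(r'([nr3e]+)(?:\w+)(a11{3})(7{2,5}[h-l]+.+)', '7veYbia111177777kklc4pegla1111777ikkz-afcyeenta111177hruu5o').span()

The pattern matches one or more of one of [nr3e] (captured); then one or more of a word character (non-capturing group); then the literal 'a1', then exactly 3 of a literal '1' (captured); then 2 to 5 of the literal '7', then one or more of a character in [h-l], then one or more of any character (captured).
The match spans [2:59] → 'eYbia111177777kklc4pegla1111777ikkz-afcyeenta111177hruu5o'.

(2, 59)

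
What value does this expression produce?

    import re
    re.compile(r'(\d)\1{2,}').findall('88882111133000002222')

A backreference is literal: `\1` must see the identical characters the first group matched.
Scanning left to right: at [0:4] match '8888', group 1 = '8'; at [5:9] match '1111', group 1 = '1'; at [11:16] match '00000', group 1 = '0'; at [16:20] match '2222', group 1 = '2'.
Because there's exactly one group, `findall` drops the full match and keeps group 1 from each hit.

['8', '1', '0', '2']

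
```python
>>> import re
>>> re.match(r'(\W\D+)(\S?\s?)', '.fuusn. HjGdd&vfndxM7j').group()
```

'.fuusn. HjGdd&vfndxM7'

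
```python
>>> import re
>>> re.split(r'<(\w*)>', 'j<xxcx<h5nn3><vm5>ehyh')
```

['j<xxcx', 'h5nn3', '', 'vm5', 'ehyh']

The group in the pattern means `split` returns the separators' captures alongside the pieces.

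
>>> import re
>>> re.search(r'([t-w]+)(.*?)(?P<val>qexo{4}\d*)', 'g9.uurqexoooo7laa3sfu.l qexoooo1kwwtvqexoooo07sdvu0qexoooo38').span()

The `?` after the quantifier makes it lazy — it takes as little as possible before letting the rest of the pattern try.
The match spans [3:14] → 'uurqexoooo7'.

(3, 14)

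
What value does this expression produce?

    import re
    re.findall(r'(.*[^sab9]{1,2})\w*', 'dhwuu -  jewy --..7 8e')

['dhwuu -  jewy --..7 8e']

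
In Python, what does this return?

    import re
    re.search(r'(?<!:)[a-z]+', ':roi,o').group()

`(?!…)`/`(?<!…)` only lets a position through if the neighbouring text does NOT match; no characters are consumed.
`re.search` scans for the first position where the pattern succeeds.
The match spans [2:4] → 'oi'.

'oi'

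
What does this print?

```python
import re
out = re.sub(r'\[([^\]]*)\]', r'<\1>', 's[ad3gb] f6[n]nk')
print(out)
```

Matches: at [1:8] → '[ad3gb]'; at [11:14] → '[n]'.
`\1` in the replacement pulls in group 1's text for each match.

s<ad3gb> f6<n>nk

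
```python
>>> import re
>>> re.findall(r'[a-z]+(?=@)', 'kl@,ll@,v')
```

['kl', 'll']

Lookahead/lookbehind check context without consuming it, so the matched span excludes the asserted characters.
Walking the string: at [0:2] → 'kl'; at [4:6] → 'll'.
`findall` yields the raw match text (2 of them) because the pattern has no groups.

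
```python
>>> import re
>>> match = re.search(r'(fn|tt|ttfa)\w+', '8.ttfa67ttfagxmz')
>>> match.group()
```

`search` walks the string left to right and returns the first match it finds.
The match spans [2:16] → 'ttfa67ttfagxmz'.
Captured: group 1 = 'tt'.

'ttfa67ttfagxmz'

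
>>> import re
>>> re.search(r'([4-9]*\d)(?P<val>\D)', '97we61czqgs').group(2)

The pattern matches zero or more of a character in [4-9], then a digit (captured); then a non-digit (captured as 'val').
`re.search` tries every starting position until one works.
The match spans [0:3] → '97w'.
Captured: group 1 = '97', group 2 = 'w'.

'w'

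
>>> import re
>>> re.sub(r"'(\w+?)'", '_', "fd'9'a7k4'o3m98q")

Every occurrence is swapped for '_'.

"fd_a7k4'o3m98q"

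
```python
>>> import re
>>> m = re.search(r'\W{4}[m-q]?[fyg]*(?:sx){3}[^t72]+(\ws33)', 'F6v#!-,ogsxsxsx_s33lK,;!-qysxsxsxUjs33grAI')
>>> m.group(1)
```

Pattern: exactly 4 of a non-word character; then optionally a character in [m-q], then zero or more of one of [fyg]; then the literal 'sx' repeated 3 times, then one or more of any character except [t72]; then a word character, then the literal 's33' (captured).
`re.search` scans for the first position where the pattern succeeds.
The match spans [3:38] → '#!-,ogsxsxsx_s33lK,;!-qysxsxsxUjs33'.
Captured: group 1 = 'js33'.

'js33'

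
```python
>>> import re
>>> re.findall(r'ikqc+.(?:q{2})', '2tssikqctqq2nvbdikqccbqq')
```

['ikqctqq', 'ikqccbqq']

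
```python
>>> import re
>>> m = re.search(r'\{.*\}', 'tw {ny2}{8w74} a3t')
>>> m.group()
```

'{ny2}{8w74}'

The match spans [3:14] → '{ny2}{8w74}'.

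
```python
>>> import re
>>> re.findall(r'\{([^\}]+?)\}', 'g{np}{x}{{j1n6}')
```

['np', 'x', '{j1n6']

Scanning left to right: at [1:5] match '{np}', group 1 = 'np'; at [5:8] match '{x}', group 1 = 'x'; at [8:15] match '{{j1n6}', group 1 = '{j1n6'.
Because there's exactly one group, `findall` drops the full match and keeps group 1 from each hit.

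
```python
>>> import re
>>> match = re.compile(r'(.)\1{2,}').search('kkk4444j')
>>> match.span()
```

(0, 3)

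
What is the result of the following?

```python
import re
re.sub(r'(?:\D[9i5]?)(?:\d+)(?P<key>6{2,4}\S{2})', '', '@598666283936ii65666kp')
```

'3936'

This matches a non-digit, then optionally one of [9i5] (non-capturing group); then one or more of a digit (non-capturing group); then 2 to 4 of a literal '6', then exactly 2 of a non-whitespace character (captured as 'key').
Matches: at [0:9] → '@59866628'; at [13:22] → 'ii65666kp'.
Each match is replaced by ''.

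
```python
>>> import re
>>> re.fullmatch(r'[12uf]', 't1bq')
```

None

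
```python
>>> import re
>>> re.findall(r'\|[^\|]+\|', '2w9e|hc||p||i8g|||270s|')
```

['|hc|', '|p|', '|i8g|', '|270s|']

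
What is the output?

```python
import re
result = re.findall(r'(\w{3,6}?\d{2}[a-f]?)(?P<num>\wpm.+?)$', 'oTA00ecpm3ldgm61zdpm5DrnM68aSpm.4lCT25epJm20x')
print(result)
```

[('oTA00e', 'cpm3ldgm61zdpm5DrnM68aSpm.4lCT25epJm20x')]

This matches 3 to 6 of a word character (lazy), then exactly 2 of a digit, then optionally a character in [a-f] (captured); then a word character, then the literal 'pm', then one or more of any character (lazy) (captured as 'num'); then anchored at the end.
Scanning left to right: at [0:45] match 'oTA00ecpm3ldgm61zdpm5DrnM68aSpm.4lCT25epJm20x', groups = ('oTA00e', 'cpm3ldgm61zdpm5DrnM68aSpm.4lCT25epJm20x').
`findall` packs the 2 group values into a tuple for every match.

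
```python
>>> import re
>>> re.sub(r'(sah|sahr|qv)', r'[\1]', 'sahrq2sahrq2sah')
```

'[sah]rq2[sah]rq2[sah]'

Branches in `(...|...)` are attempted left-to-right; the first branch that allows the whole pattern to succeed is taken.
Matches: at [0:3] → 'sah'; at [6:9] → 'sah'; at [12:15] → 'sah'.
`\1` in the replacement pulls in group 1's text for each match.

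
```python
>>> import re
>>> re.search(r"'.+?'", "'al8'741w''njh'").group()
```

"'al8'"

Lazy quantifiers expand one character at a time until the remainder of the pattern can match.
The match spans [0:5] → "'al8'".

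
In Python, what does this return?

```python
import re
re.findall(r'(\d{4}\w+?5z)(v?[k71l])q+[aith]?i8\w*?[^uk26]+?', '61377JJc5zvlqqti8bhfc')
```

2 groups means the one result is a tuple of 2 captured strings — 1 here.

[('61377JJc5z', 'vl')]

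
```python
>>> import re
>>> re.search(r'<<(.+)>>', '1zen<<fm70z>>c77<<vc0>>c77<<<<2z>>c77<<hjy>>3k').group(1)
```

'fm70z>>c77<<vc0>>c77<<<<2z>>c77<<hjy'

The match spans [4:44] → '<<fm70z>>c77<<vc0>>c77<<<<2z>>c77<<hjy>>'.
Captured: group 1 = 'fm70z>>c77<<vc0>>c77<<<<2z>>c77<<hjy'.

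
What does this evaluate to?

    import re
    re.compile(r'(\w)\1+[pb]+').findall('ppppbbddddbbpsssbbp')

`\1` has to match the exact text group 1 already captured.
Matches: at [0:6] match 'ppppbb', group 1 = 'p'; at [6:13] match 'ddddbbp', group 1 = 'd'; at [13:19] match 'sssbbp', group 1 = 's'.
One capturing group, so `findall` returns just the captured substring from each match — 3 in all.

['p', 'd', 's']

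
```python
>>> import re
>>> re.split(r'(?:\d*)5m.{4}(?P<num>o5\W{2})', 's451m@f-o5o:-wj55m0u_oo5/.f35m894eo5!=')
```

['s451m@f-o5o:-wj', 'o5/.', 'f', 'o5!=', '']

The pattern matches zero or more of a digit (non-capturing group); then the literal '5m', then exactly 4 of any character; then the literal 'o5', then exactly 2 of a non-word character (captured as 'num').
Matches to split on: at [15:26] → '55m0u_oo5/.'; at [27:38] → '35m894eo5!='.
The group in the pattern means `split` returns the separators' captures alongside the pieces.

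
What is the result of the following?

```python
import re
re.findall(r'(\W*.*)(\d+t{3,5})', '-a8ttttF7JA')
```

[('-a', '8tttt')]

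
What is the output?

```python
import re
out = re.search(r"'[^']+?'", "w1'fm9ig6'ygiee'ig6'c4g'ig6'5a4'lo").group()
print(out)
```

'fm9ig6'

The match spans [2:10] → "'fm9ig6'".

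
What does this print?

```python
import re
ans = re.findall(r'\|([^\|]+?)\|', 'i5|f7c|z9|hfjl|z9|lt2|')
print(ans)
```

['f7c', 'hfjl', 'lt2']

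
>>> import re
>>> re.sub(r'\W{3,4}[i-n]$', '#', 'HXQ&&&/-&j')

The pattern matches 3 to 4 of a non-word character; then a character in [i-n]; then anchored at the end.
Matches: at [5:10] → '&/-&j'.
Each match is replaced by '#'.

'HXQ&&#'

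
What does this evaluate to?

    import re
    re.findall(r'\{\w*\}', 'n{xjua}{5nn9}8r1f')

Walking the string: at [1:7] → '{xjua}'; at [7:13] → '{5nn9}'.
`findall` yields the raw match text (2 of them) because the pattern has no groups.

['{xjua}', '{5nn9}']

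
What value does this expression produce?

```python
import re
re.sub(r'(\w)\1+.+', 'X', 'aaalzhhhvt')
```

A backreference is literal: `\1` must see the identical characters the first group matched.
Matches: at [0:10] → 'aaalzhhhvt'.
Each match is replaced by 'X'.

'X'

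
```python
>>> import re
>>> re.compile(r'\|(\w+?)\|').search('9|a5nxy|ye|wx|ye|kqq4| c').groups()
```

The match spans [1:8] → '|a5nxy|'.
Captured: group 1 = 'a5nxy'.

('a5nxy',)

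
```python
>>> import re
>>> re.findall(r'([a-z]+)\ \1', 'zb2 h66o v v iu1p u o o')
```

`\1` is not a pattern — it's the concrete string captured by group 1, re-applied verbatim.
Because there's exactly one group, `findall` drops the full match and keeps group 1 from each hit.

['v', 'o']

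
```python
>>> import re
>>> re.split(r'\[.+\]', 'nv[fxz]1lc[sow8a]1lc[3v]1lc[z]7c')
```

['nv', '7c']

Matches to split on: at [2:30] → '[fxz]1lc[sow8a]1lc[3v]1lc[z]'.
`split` removes every match and returns the 2 fragments in between.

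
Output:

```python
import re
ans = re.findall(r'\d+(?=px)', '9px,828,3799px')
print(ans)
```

['9', '3799']

The lookaround is zero-width — it requires the adjacent text to match without consuming it, so the asserted text isn't part of the match.
Matches: at [0:1] → '9'; at [8:12] → '3799'.
`findall` yields the raw match text (2 of them) because the pattern has no groups.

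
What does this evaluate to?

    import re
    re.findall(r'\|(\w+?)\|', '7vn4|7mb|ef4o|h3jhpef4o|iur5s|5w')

`findall` collects group 1 from each match (2 total).

['7mb', 'h3jhpef4o']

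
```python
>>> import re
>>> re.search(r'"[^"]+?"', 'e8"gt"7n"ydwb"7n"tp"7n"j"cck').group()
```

'"gt"'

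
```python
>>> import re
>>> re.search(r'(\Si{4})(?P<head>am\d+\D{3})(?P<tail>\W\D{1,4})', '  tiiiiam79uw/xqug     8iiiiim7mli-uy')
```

Pattern: a non-whitespace character, then exactly 4 of a literal 'i' (captured); then the literal 'am', then one or more of a digit, then exactly 3 of a non-digit (captured as 'head'); then a non-word character, then 1 to 4 of a non-digit (captured as 'tail').
`re.search` scans for the first position where the pattern succeeds.
Here no position works, so the call returns None.

None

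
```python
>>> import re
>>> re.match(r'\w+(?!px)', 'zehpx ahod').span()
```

(0, 5)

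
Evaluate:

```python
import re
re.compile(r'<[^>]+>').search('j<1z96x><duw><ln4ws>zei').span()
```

(1, 8)

`re.search` scans for the first position where the pattern succeeds.
The match spans [1:8] → '<1z96x>'.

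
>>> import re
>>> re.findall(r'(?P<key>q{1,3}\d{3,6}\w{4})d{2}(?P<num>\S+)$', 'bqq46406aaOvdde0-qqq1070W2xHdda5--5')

The pattern matches 1 to 3 of a literal 'q', then 3 to 6 of a digit, then exactly 4 of a word character (captured as 'key'); then exactly 2 of a literal 'd'; then one or more of a non-whitespace character (captured as 'num'); then anchored at the end.
Matches: at [1:35] match 'qq46406aaOvdde0-qqq1070W2xHdda5--5', groups = ('qq46406aaOv', 'e0-qqq1070W2xHdda5--5').
`findall` packs the 2 group values into a tuple for every match.

[('qq46406aaOv', 'e0-qqq1070W2xHdda5--5')]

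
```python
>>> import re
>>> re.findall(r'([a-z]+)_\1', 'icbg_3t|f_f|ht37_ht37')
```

['f']

`\1` has to match the exact text group 1 already captured.
Because there's exactly one group, `findall` drops the full match and keeps group 1 from the one hit.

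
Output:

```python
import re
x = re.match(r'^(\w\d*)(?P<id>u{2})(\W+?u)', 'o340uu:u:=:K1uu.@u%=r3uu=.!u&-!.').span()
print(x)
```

Pattern: anchored at the start of the string; then a word character, then zero or more of a digit (captured); then exactly 2 of a literal 'u' (captured as 'id'); then one or more of a non-word character (lazy), then the literal 'u' (captured).
`re.match` won't scan ahead — the pattern has to work from the very first character.
The match spans [0:8] → 'o340uu:u'.
Captured: group 1 = 'o340', group 2 = 'uu', group 3 = ':u'.

(0, 8)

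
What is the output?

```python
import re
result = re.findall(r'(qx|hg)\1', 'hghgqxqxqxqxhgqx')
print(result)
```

The backreference `\1` re-matches whatever the first group consumed, character for character.
`findall` collects group 1 from each match (3 total).

['hg', 'qx', 'qx']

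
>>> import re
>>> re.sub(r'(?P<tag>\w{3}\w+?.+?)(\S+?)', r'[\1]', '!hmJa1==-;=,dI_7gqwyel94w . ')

With the lazy modifier that quantifier settles for the fewest repetitions that let the rest of the pattern succeed (the atoms after it are unaffected and can still be greedy).
`\1` in the replacement pulls in group 1's text for each match.

'![hmJa1]=-;=,[dI_7g][wyel9]w . '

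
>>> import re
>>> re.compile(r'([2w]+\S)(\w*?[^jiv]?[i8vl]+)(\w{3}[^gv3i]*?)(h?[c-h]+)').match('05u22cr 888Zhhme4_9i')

None

The pattern matches one or more of one of [2w], then a non-whitespace character (captured); then zero or more of a word character (lazy), then optionally any character except [jiv], then one or more of one of [i8vl] (captured); then exactly 3 of a word character, then zero or more of any character except [gv3i] (lazy) (captured); then optionally a literal 'h', then one or more of a character in [c-h] (captured).
`match` is anchored at position 0; if the pattern doesn't fit there, it returns None.
Here the string doesn't start with a match, so the call returns None.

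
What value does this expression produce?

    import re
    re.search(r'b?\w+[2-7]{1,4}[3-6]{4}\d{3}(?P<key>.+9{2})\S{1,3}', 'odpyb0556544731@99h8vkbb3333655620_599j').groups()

('@99h8vkbb3333655620_599',)

Pattern: optionally the literal 'b', then one or more of a word character, then 1 to 4 of a character in [2-7]; then exactly 4 of a character in [3-6], then exactly 3 of a digit; then one or more of any character, then exactly 2 of a literal '9' (captured as 'key'); then 1 to 3 of a non-whitespace character.
`re.search` scans for the first position where the pattern succeeds.
The match spans [0:39] → 'odpyb0556544731@99h8vkbb3333655620_599j'.
Captured: group 1 = '@99h8vkbb3333655620_599'.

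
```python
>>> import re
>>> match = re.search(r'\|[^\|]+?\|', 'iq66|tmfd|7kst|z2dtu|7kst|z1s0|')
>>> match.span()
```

The match spans [4:10] → '|tmfd|'.

(4, 10)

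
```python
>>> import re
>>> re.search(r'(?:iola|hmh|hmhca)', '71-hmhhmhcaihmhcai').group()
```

`search` walks the string left to right and returns the first match it finds.
The match spans [3:6] → 'hmh'.

'hmh'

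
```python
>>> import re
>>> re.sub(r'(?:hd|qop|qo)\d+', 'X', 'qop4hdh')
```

'Xhdh'

Each match is replaced by 'X'.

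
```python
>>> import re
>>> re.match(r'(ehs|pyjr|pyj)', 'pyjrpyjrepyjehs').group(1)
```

The match spans [0:4] → 'pyjr'.
Captured: group 1 = 'pyjr'.

'pyjr'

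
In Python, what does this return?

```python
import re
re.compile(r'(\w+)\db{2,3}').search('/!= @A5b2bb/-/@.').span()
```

(5, 11)

This matches one or more of a word character (captured); then a digit, then 2 to 3 of the literal 'b'.
Unlike `match`, `search` isn't anchored — it looks for the pattern anywhere in the string.
The match spans [5:11] → 'A5b2bb'.
Captured: group 1 = 'A5b'.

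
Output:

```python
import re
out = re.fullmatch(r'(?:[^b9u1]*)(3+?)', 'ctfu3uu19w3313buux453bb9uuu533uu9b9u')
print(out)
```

Pattern: zero or more of any character except [b9u1] (non-capturing group); then one or more of a literal '3' (lazy) (captured).
`re.fullmatch` is like wrapping the pattern in `^…$` (in single-line mode).
Here there's no way to consume every character, so the call returns None.

None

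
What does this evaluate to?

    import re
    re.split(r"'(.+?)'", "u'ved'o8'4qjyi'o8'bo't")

With the lazy modifier that quantifier settles for the fewest repetitions that let the rest of the pattern succeed (the atoms after it are unaffected and can still be greedy).
Matches to split on: at [1:6] → "'ved'"; at [8:15] → "'4qjyi'"; at [17:21] → "'bo'".
The group in the pattern means `split` returns the separators' captures alongside the pieces.

['u', 'ved', 'o8', '4qjyi', 'o8', 'bo', 't']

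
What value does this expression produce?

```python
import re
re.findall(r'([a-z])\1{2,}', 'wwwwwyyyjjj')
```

['w', 'y', 'j']

The backreference `\1` re-matches whatever the first group consumed, character for character.
Matches: at [0:5] match 'wwwww', group 1 = 'w'; at [5:8] match 'yyy', group 1 = 'y'; at [8:11] match 'jjj', group 1 = 'j'.
One capturing group, so `findall` returns just the captured substring from each match — 3 in all.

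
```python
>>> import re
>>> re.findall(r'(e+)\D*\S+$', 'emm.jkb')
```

['e']

Pattern: one or more of a literal 'e' (captured); then zero or more of a non-digit, then one or more of a non-whitespace character; then anchored at the end.
Scanning left to right: at [0:7] match 'emm.jkb', group 1 = 'e'.
Because there's exactly one group, `findall` drops the full match and keeps group 1 from the one hit.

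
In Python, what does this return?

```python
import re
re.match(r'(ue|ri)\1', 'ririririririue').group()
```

'riri'

After group 1 captures some text, `\1` only succeeds where that same text appears again.
`re.match` won't scan ahead — the pattern has to work from the very first character.
The match spans [0:4] → 'riri'.
Captured: group 1 = 'ri'.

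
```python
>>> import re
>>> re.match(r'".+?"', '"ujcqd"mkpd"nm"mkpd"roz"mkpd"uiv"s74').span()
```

(0, 7)

The `?` after the quantifier makes it lazy — it takes as little as possible before letting the rest of the pattern try.
`re.match` only tries the pattern at the start of the string.
The match spans [0:7] → '"ujcqd"'.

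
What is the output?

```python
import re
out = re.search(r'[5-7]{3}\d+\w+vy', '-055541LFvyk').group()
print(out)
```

The pattern matches exactly 3 of a character in [5-7], then one or more of a digit; then one or more of a word character, then the literal 'vy'.
`search` walks the string left to right and returns the first match it finds.
The match spans [2:11] → '55541LFvy'.

55541LFvy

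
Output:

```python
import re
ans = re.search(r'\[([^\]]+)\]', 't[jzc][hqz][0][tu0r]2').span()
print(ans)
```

`re.search` tries every starting position until one works.
The match spans [1:6] → '[jzc]'.
Captured: group 1 = 'jzc'.

(1, 6)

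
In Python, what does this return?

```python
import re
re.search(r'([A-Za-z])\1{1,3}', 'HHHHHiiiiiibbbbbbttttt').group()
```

'HHHH'

`\1` is not a pattern — it's the concrete string captured by group 1, re-applied verbatim.
The match spans [0:4] → 'HHHH'.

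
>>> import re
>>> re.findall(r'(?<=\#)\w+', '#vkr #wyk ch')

Lookahead/lookbehind check context without consuming it, so the matched span excludes the asserted characters.
Walking the string: at [1:4] → 'vkr'; at [6:9] → 'wyk'.
No capturing groups, so `findall` returns the 2 full match strings.

['vkr', 'wyk']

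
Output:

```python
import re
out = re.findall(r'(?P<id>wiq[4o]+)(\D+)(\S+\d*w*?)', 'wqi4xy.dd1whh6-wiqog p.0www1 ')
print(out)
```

The pattern matches the literal 'wiq', then one or more of one of [4o] (captured as 'id'); then one or more of a non-digit (captured); then one or more of a non-whitespace character, then zero or more of a digit, then zero or more of the literal 'w' (lazy) (captured).
Scanning left to right: at [15:28] match 'wiqog p.0www1', groups = ('wiqo', 'g p.', '0www1').
3 groups means the one result is a tuple of 3 captured strings — 1 here.

[('wiqo', 'g p.', '0www1')]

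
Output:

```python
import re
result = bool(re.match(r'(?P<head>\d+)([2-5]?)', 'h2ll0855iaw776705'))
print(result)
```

The pattern matches one or more of a digit (captured as 'head'); then optionally a character in [2-5] (captured).
`re.match` won't scan ahead — the pattern has to work from the very first character.
Here the string doesn't start with a match, so the call returns None, and `bool(None)` is False.

False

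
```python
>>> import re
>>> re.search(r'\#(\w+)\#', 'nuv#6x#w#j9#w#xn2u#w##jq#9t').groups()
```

('6x',)

`re.search` tries every starting position until one works.
The match spans [3:7] → '#6x#'.
Captured: group 1 = '6x'.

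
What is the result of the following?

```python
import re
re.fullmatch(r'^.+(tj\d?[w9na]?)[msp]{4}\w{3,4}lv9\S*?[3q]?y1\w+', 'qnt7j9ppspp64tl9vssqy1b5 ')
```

None

This matches anchored at the start of the string; then one or more of any character; then the literal 'tj', then optionally a digit, then optionally one of [w9na] (captured); then exactly 4 of one of [msp]; then 3 to 4 of a word character, then the literal 'lv9', then zero or more of a non-whitespace character (lazy); then optionally one of [3q], then the literal 'y1', then one or more of a word character.
`fullmatch` succeeds only if the pattern covers the string from start to end.
Here the string isn't matched end-to-end, so the call returns None.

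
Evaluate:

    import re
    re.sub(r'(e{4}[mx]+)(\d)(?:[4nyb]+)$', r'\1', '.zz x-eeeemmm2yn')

'.zz x-eeeemmm'

The pattern matches exactly 4 of the literal 'e', then one or more of one of [mx] (captured); then a digit (captured); then one or more of one of [4nyb] (non-capturing group); then anchored at the end.
Matches: at [6:16] → 'eeeemmm2yn'.
The replacement refers to a captured group, so each match is rewritten using its own captured text.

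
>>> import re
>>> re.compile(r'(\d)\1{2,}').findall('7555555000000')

`\1` has to match the exact text group 1 already captured.
Matches: at [1:7] match '555555', group 1 = '5'; at [7:13] match '000000', group 1 = '0'.
Because there's exactly one group, `findall` drops the full match and keeps group 1 from each hit.

['5', '0']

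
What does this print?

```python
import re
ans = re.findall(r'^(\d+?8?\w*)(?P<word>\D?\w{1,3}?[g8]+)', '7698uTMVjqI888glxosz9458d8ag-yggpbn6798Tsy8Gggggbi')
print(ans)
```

The pattern matches anchored at the start of the string; then one or more of a digit (lazy), then optionally the literal '8', then zero or more of a word character (captured); then optionally a non-digit, then 1 to 3 of a word character (lazy), then one or more of one of [g8] (captured as 'word').
2 groups means the one result is a tuple of 2 captured strings — 1 here.

[('7698uTMVjqI888glxosz9458d8ag', '-ygg')]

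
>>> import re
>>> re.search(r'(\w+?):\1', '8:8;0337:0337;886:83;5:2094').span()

The backreference `\1` re-matches whatever the first group consumed, character for character.
The match spans [0:3] → '8:8'.

(0, 3)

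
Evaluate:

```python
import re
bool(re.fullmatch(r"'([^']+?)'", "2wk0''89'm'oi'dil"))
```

`fullmatch` succeeds only if the pattern covers the string from start to end.
Here there's no way to consume every character, so the call returns None, and `bool(None)` is False.

False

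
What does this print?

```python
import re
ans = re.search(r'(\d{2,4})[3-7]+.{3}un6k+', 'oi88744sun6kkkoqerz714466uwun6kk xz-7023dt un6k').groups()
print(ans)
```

('88',)

Pattern: 2 to 4 of a digit (captured); then one or more of a character in [3-7], then exactly 3 of any character; then the literal 'un6', then one or more of a literal 'k'.
`re.search` scans for the first position where the pattern succeeds.
The match spans [2:14] → '88744sun6kkk'.
Captured: group 1 = '88'.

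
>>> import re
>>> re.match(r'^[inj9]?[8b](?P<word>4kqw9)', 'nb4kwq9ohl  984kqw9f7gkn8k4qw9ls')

The pattern matches anchored at the start of the string; then optionally one of [inj9], then one of [8b]; then the literal '4k', then the literal 'qw9' (captured as 'word').
`re.match` only tries the pattern at the start of the string.
Here position 0 doesn't satisfy it, so the call returns None.

None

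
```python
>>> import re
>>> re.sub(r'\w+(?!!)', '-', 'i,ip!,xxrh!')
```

A negative assertion filters positions out without eating any characters.
Matches: at [0:1] → 'i'; at [2:3] → 'i'; at [6:9] → 'xxr'.
Every occurrence is swapped for '-'.

'-,-p!,-h!'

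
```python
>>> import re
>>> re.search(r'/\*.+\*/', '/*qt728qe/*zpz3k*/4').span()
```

(0, 18)

The match spans [0:18] → '/*qt728qe/*zpz3k*/'.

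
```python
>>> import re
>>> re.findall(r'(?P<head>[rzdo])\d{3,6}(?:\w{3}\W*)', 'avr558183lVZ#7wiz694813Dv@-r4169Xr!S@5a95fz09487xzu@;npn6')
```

['r', 'z', 'r', 'z']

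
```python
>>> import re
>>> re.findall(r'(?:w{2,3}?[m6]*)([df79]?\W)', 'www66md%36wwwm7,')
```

['d%', '7,']

`findall` collects group 1 from each match (2 total).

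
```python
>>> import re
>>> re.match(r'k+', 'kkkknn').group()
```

'kkkk'

Pattern: one or more of a literal 'k'.
`re.match` only tries the pattern at the start of the string.
The match spans [0:4] → 'kkkk'.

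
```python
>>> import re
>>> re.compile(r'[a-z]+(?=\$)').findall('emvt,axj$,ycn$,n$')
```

The lookaround is zero-width — it requires the adjacent text to match without consuming it, so the asserted text isn't part of the match.
Walking the string: at [5:8] → 'axj'; at [10:13] → 'ycn'; at [15:16] → 'n'.
No capturing groups, so `findall` returns the 3 full match strings.

['axj', 'ycn', 'n']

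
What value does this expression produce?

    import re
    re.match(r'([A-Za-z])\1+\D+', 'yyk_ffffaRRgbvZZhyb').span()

(0, 19)

With `match`, the pattern is implicitly anchored at the beginning.
The match spans [0:19] → 'yyk_ffffaRRgbvZZhyb'.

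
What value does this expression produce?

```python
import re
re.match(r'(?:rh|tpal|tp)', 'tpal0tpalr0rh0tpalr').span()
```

With `match`, the pattern is implicitly anchored at the beginning.
The match spans [0:4] → 'tpal'.

(0, 4)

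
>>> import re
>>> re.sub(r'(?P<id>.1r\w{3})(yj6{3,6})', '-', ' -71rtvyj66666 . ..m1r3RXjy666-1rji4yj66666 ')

' -71rtvyj66666 . ..m1r3RXjy666- '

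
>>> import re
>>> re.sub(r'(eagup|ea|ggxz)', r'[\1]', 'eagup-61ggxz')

Branches in `(...|...)` are attempted left-to-right; the first branch that allows the whole pattern to succeed is taken.
Each match is replaced using the text its own group 1 captured.

'[eagup]-61[ggxz]'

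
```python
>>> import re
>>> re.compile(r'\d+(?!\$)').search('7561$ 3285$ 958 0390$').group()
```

'756'

Because the assertion is negative and zero-width, positions next to the forbidden text are skipped.
The match spans [0:3] → '756'.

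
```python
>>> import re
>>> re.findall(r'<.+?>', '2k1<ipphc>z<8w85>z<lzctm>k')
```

['<ipphc>', '<8w85>', '<lzctm>']

With the lazy modifier that quantifier settles for the fewest repetitions that let the rest of the pattern succeed (the atoms after it are unaffected and can still be greedy).
With no groups in the pattern, `findall` gives back each whole match — 3 here.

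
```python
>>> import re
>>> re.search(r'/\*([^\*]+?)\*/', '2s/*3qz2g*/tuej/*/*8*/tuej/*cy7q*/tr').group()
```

'/*3qz2g*/'

`re.search` tries every starting position until one works.
The match spans [2:11] → '/*3qz2g*/'.
Captured: group 1 = '3qz2g'.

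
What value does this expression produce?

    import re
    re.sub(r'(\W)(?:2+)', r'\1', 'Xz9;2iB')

'Xz9;iB'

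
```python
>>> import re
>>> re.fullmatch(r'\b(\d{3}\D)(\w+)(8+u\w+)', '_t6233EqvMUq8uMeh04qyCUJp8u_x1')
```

`re.fullmatch` requires the pattern to consume the entire string.
Here the string isn't matched end-to-end, so the call returns None.

None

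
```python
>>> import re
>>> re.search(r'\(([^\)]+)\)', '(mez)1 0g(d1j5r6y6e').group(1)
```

Unlike `match`, `search` isn't anchored — it looks for the pattern anywhere in the string.
The match spans [0:5] → '(mez)'.
Captured: group 1 = 'mez'.

'mez'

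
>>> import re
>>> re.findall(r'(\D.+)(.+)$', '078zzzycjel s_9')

[('zzzycjel s_', '9')]

2 groups means the one result is a tuple of 2 captured strings — 1 here.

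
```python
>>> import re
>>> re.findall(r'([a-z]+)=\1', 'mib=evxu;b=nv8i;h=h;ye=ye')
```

`\1` is not a pattern — it's the concrete string captured by group 1, re-applied verbatim.
Walking the string: at [16:19] match 'h=h', group 1 = 'h'; at [20:25] match 'ye=ye', group 1 = 'ye'.
One capturing group, so `findall` returns just the captured substring from each match — 2 in all.

['h', 'ye']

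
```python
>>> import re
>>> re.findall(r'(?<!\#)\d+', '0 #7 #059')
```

['0', '59']

The negative lookaround is zero-width — it rules out positions where the adjacent text would match, without consuming anything.
Walking the string: at [0:1] → '0'; at [7:9] → '59'.
`findall` yields the raw match text (2 of them) because the pattern has no groups.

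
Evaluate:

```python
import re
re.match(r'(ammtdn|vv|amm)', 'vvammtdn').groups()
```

('vv',)

The match spans [0:2] → 'vv'.
Captured: group 1 = 'vv'.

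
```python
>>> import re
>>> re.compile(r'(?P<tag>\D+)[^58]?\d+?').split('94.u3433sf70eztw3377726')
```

['94', '.u', '33', 'sf', '', 'eztw', '77726']

Lazy quantifiers expand one character at a time until the remainder of the pattern can match.
The group in the pattern means `split` returns the separators' captures alongside the pieces.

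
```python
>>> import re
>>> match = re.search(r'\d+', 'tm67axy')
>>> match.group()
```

'67'

The match spans [2:4] → '67'.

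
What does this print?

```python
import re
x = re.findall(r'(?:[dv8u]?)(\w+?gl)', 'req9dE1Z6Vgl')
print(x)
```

['req9dE1Z6Vgl']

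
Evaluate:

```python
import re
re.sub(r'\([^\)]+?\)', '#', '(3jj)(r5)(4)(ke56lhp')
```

'###(ke56lhp'

`sub` substitutes '#' at each match site.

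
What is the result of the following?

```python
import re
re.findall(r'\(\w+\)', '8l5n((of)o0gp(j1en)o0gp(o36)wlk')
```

No capturing groups, so `findall` returns the 3 full match strings.

['(of)', '(j1en)', '(o36)']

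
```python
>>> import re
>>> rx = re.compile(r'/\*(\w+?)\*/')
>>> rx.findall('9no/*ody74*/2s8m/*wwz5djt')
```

['ody74']

Walking the string: at [3:12] match '/*ody74*/', group 1 = 'ody74'.
With a single group, `findall` returns only what that group captured — 1 item.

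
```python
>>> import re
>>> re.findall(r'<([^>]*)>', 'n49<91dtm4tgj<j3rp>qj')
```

With a single group, `findall` returns only what that group captured — 1 item.

['91dtm4tgj<j3rp']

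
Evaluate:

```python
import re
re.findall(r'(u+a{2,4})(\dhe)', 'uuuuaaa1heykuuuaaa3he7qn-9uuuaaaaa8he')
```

With 2 capturing groups, `findall` returns a 2-tuple per match.

[('uuuuaaa', '1he'), ('uuuaaa', '3he')]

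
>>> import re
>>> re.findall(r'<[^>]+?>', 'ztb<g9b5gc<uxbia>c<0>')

['<g9b5gc<uxbia>', '<0>']

Since nothing is captured, `findall` lists the 2 matched substrings directly.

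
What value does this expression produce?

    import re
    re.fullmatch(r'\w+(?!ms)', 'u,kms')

None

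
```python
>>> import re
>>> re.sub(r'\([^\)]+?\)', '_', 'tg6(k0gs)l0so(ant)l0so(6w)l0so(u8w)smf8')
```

Matches: at [3:9] → '(k0gs)'; at [13:18] → '(ant)'; at [22:26] → '(6w)'; at [30:35] → '(u8w)'.
Every occurrence is swapped for '_'.

'tg6_l0so_l0so_l0so_smf8'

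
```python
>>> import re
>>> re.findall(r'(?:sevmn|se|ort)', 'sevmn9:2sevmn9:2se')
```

['sevmn', 'sevmn', 'se']

`|` is ordered: at each position the engine commits to the first alternative that works.
Scanning left to right: at [0:5] → 'sevmn'; at [8:13] → 'sevmn'; at [16:18] → 'se'.
With no groups in the pattern, `findall` gives back each whole match — 3 here.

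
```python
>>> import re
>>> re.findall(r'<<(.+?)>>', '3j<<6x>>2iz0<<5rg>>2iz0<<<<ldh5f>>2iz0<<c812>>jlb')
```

['6x', '5rg', '<<ldh5f', 'c812']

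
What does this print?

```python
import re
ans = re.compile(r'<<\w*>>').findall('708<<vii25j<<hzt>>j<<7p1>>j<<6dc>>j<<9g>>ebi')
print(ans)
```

['<<hzt>>', '<<7p1>>', '<<6dc>>', '<<9g>>']

Walking the string: at [11:18] → '<<hzt>>'; at [19:26] → '<<7p1>>'; at [27:34] → '<<6dc>>'; at [35:41] → '<<9g>>'.
With no groups in the pattern, `findall` gives back each whole match — 4 here.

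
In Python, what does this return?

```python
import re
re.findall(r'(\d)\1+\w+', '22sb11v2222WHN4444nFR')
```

['2']

The backreference `\1` re-matches whatever the first group consumed, character for character.
Scanning left to right: at [0:21] match '22sb11v2222WHN4444nFR', group 1 = '2'.
Because there's exactly one group, `findall` drops the full match and keeps group 1 from the one hit.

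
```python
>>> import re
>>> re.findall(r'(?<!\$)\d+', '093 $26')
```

['093', '6']

A negative assertion filters positions out without eating any characters.
Scanning left to right: at [0:3] → '093'; at [6:7] → '6'.
With no groups in the pattern, `findall` gives back each whole match — 2 here.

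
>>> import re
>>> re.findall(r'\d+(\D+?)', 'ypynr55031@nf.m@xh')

['@']

This matches one or more of a digit; then one or more of a non-digit (lazy) (captured).
Matches: at [5:11] match '55031@', group 1 = '@'.
`findall` collects group 1 from the one match (1 total).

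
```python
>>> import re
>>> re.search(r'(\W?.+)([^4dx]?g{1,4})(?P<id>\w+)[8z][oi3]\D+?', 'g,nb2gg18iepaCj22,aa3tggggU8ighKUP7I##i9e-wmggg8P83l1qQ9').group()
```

'g,nb2gg18iepaCj22,aa3tggggU8ighKUP7I##i9e-wmggg8P83l'

This matches optionally a non-word character, then one or more of any character (captured); then optionally any character except [4dx], then 1 to 4 of a literal 'g' (captured); then one or more of a word character (captured as 'id'); then one of [8z], then one of [oi3], then one or more of a non-digit (lazy).
`re.search` scans for the first position where the pattern succeeds.
The match spans [0:52] → 'g,nb2gg18iepaCj22,aa3tggggU8ighKUP7I##i9e-wmggg8P83l'.
Captured: group 1 = 'g,nb2gg18iepaCj22,aa3tggggU8ighKUP7I##i9e-wmgg', group 2 = 'g', group 3 = '8P'.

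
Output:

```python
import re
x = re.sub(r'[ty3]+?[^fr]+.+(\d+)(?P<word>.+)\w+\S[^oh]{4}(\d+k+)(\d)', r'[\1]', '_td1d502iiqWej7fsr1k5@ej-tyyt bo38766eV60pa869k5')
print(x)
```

_[6]

The pattern matches one or more of one of [ty3] (lazy), then one or more of any character except [fr], then one or more of any character; then one or more of a digit (captured); then one or more of any character (captured as 'word'); then one or more of a word character, then a non-whitespace character, then exactly 4 of any character except [oh]; then one or more of a digit, then one or more of a literal 'k' (captured); then a digit (captured).
Matches: at [1:48] → 'td1d502iiqWej7fsr1k5@ej-tyyt bo38766eV60pa869k5'.
`\1` in the replacement pulls in group 1's text for each match.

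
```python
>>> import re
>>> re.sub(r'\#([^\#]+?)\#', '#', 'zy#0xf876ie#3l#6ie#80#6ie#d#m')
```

Matches: at [2:12] → '#0xf876ie#'; at [14:19] → '#6ie#'; at [21:26] → '#6ie#'.
`sub` substitutes '#' at each match site.

'zy#3l#80#d#m'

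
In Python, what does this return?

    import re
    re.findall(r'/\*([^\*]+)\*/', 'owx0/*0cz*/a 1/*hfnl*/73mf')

['0cz', 'hfnl']

Because there's exactly one group, `findall` drops the full match and keeps group 1 from each hit.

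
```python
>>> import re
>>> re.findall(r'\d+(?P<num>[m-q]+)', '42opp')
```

This matches one or more of a digit; then one or more of a character in [m-q] (captured as 'num').
Scanning left to right: at [0:5] match '42opp', group 1 = 'opp'.
One capturing group, so `findall` returns just the captured substring from the one match — 1 in all.

['opp']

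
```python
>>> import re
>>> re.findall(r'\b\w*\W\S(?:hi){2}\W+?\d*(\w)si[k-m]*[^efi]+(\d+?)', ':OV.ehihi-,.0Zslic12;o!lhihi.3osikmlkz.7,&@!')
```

Pattern: a word boundary (`\b`, zero-width); then zero or more of a word character, then a non-word character, then a non-whitespace character; then the literal 'hi' repeated 2 times, then one or more of a non-word character (lazy), then zero or more of a digit; then a word character (captured); then the literal 'si', then zero or more of a character in [k-m], then one or more of any character except [efi]; then one or more of a digit (lazy) (captured).
Matches: at [21:40] match 'o!lhihi.3osikmlkz.7', groups = ('o', '7').
With 2 capturing groups, `findall` returns a 2-tuple per match.

[('o', '7')]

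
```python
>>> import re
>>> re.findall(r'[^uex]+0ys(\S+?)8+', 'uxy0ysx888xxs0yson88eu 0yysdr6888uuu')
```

['x', 'on']

One capturing group, so `findall` returns just the captured substring from each match — 2 in all.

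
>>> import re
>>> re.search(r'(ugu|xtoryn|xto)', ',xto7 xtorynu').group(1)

The match spans [1:4] → 'xto'.
Captured: group 1 = 'xto'.

'xto'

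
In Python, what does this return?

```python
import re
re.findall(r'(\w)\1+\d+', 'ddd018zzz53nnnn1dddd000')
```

The backreference `\1` re-matches whatever the first group consumed, character for character.
Scanning left to right: at [0:6] match 'ddd018', group 1 = 'd'; at [6:11] match 'zzz53', group 1 = 'z'; at [11:16] match 'nnnn1', group 1 = 'n'; at [16:23] match 'dddd000', group 1 = 'd'.
Because there's exactly one group, `findall` drops the full match and keeps group 1 from each hit.

['d', 'z', 'n', 'd']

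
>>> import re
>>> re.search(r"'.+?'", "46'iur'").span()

The match spans [2:7] → "'iur'".

(2, 7)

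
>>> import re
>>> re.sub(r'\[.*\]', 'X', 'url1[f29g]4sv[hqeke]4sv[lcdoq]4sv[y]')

Matches: at [4:36] → '[f29g]4sv[hqeke]4sv[lcdoq]4sv[y]'.
`sub` substitutes 'X' at each match site.

'url1X'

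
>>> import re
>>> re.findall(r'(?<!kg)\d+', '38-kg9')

['38']

`(?!…)`/`(?<!…)` only lets a position through if the neighbouring text does NOT match; no characters are consumed.
Scanning left to right: at [0:2] → '38'.
Since nothing is captured, `findall` lists the 1 matched substring directly.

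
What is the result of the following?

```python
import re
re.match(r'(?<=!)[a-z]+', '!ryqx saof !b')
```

Because the assertion is zero-width, the text it checks is not consumed and won't appear in the result.
`re.match` won't scan ahead — the pattern has to work from the very first character.
Here the string doesn't start with a match, so the call returns None.

None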